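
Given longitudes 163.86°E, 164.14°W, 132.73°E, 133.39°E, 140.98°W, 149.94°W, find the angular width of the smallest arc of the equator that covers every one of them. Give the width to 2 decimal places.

Sort the longitudes: -164.14°, -149.94°, -140.98°, +132.73°, +133.39°, +163.86°.
Eastward gaps between consecutive values (wrapping around): 14.20°, 8.96°, 273.71°, 0.66°, 30.47°, 32.00°.
Largest gap = 273.71° ⇒ minimal covering band is its complement: 360° − 273.71° = 86.29°.
Band runs from +132.73° eastward to -140.98°, crossing the antimeridian.

86.29°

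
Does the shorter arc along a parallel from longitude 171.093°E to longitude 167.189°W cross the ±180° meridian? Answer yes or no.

Naïve |-167.189 − 171.093| = 338.282° > 180°, so the shorter arc goes the other way round — across 180°.
Signed shortest Δλ = ((-167.189 − 171.093 + 180) mod 360) − 180 = 21.718°.
Going east by 21.718° from +171.093° passes through 180° before reaching -167.189°.

Yes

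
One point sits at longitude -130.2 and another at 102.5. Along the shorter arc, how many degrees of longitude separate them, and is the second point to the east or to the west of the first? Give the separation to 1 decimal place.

Raw difference: 102.5 − -130.2 = 232.7°.
Normalise into (−180°, 180°]: 232.7° − 360° = -127.3°.
Negative ⇒ the second point lies to the west; separation 127.3°.

127.3° west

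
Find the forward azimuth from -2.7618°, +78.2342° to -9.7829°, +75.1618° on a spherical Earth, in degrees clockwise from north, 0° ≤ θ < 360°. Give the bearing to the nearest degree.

203°

Δλ = 75.1618 − 78.2342 = -3.0724°.
θ = atan2( sin Δλ · cos φ₂ , cos φ₁ · sin φ₂ − sin φ₁ · cos φ₂ · cos Δλ )
  = atan2(-0.05282, -0.12230) = -156.642° → normalised to [0°, 360°): 203.358°.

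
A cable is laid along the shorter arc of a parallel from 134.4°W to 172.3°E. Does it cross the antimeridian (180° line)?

Naïve |172.3 − -134.4| = 306.7° > 180°, so the shorter arc goes the other way round — across 180°.
Signed shortest Δλ = ((172.3 − -134.4 + 180) mod 360) − 180 = -53.3°.
Going west by 53.3° from -134.4° passes through 180° before reaching +172.3°.

Yes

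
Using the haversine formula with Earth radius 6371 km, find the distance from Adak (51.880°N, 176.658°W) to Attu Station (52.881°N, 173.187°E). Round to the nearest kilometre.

698 km

Δλ = 173.187 − -176.658 = 349.845°; wrapped into (−180°, 180°]: -10.155°.
Δφ = 52.881 − 51.880 = 1.001°.
a = sin²(Δφ/2) + cos φ₁ · cos φ₂ · sin²(Δλ/2) = 0.002994.
c = 2·atan2(√a, √(1−a)) = 0.10949 rad → d = 6371·c ≈ 697.59 km.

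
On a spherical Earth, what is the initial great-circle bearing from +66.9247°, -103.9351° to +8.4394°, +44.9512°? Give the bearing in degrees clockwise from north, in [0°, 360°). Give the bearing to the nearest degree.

31°

Δλ = 44.9512 − -103.9351 = 148.8863°.
θ = atan2( sin Δλ · cos φ₂ , cos φ₁ · sin φ₂ − sin φ₁ · cos φ₂ · cos Δλ )
  = atan2(0.51114, 0.83664) = 31.423° → normalised to [0°, 360°): 31.423°.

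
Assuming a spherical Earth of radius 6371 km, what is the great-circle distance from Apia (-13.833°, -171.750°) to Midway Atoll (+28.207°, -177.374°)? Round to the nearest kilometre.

Δλ = -177.374 − -171.750 = -5.624°.
Δφ = 28.207 − -13.833 = 42.040°.
a = sin²(Δφ/2) + cos φ₁ · cos φ₂ · sin²(Δλ/2) = 0.130721.
c = 2·atan2(√a, √(1−a)) = 0.73987 rad → d = 6371·c ≈ 4713.69 km.

4714 km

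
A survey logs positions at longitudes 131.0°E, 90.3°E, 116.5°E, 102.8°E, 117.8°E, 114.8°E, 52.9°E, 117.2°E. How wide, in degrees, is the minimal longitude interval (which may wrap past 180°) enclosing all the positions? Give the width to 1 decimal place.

Sort the longitudes: +52.9°, +90.3°, +102.8°, +114.8°, +116.5°, +117.2°, +117.8°, +131.0°.
Eastward gaps between consecutive values (wrapping around): 37.4°, 12.5°, 12.0°, 1.7°, 0.7°, 0.6°, 13.2°, 281.9°.
Largest gap = 281.9° ⇒ minimal covering band is its complement: 360° − 281.9° = 78.1°.
Band runs from +52.9° eastward to +131.0°.

78.1°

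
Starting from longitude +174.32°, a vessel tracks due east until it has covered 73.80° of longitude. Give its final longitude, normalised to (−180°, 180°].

-111.88°

Start at +174.32°; shift +73.80° → +248.12°.
+248.12° lies outside (−180°, 180°]; subtract 360° → -111.88°.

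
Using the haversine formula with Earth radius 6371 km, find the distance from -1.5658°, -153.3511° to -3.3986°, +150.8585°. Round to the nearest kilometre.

Δλ = 150.8585 − -153.3511 = 304.2096°; wrapped into (−180°, 180°]: -55.7904°.
Δφ = -3.3986 − -1.5658 = -1.8328°.
a = sin²(Δφ/2) + cos φ₁ · cos φ₂ · sin²(Δλ/2) = 0.218678.
c = 2·atan2(√a, √(1−a)) = 0.97322 rad → d = 6371·c ≈ 6200.36 km.

6200 km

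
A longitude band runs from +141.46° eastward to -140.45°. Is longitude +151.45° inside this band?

Yes

Band width going east from +141.46° to -140.45°: ((-140.45 − 141.46) mod 360) = 78.09°.
Offset of +151.45° east of the west edge: ((151.45 − 141.46) mod 360) = 9.99°.
9.99° ≤ 78.09° ⇒ inside.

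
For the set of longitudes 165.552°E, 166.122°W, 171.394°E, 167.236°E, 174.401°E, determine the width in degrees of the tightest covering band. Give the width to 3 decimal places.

Sort the longitudes: -166.122°, +165.552°, +167.236°, +171.394°, +174.401°.
Eastward gaps between consecutive values (wrapping around): 331.674°, 1.684°, 4.158°, 3.007°, 19.477°.
Largest gap = 331.674° ⇒ minimal covering band is its complement: 360° − 331.674° = 28.326°.
Band runs from +165.552° eastward to -166.122°, crossing the antimeridian.

28.326°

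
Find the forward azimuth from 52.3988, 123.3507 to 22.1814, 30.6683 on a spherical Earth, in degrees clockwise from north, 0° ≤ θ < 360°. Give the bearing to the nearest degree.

Δλ = 30.6683 − 123.3507 = -92.6824°.
θ = atan2( sin Δλ · cos φ₂ , cos φ₁ · sin φ₂ − sin φ₁ · cos φ₂ · cos Δλ )
  = atan2(-0.92498, 0.26469) = -74.031° → normalised to [0°, 360°): 285.969°.

286°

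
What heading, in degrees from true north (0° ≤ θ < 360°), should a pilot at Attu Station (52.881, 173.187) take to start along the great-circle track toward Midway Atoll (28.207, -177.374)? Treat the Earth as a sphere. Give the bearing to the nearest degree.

Δλ = -177.374 − 173.187 = -350.561°; wrapped into (−180°, 180°]: 9.439°.
θ = atan2( sin Δλ · cos φ₂ , cos φ₁ · sin φ₂ − sin φ₁ · cos φ₂ · cos Δλ )
  = atan2(0.14452, -0.40794) = 160.492° → normalised to [0°, 360°): 160.492°.

160°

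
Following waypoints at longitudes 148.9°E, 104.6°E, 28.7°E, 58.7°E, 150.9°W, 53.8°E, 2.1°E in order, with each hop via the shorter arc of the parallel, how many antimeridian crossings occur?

Leg 1: +148.9° → +104.6°, shortest Δλ = -44.3° (west) — does not cross 180°.
Leg 2: +104.6° → +28.7°, shortest Δλ = -75.9° (west) — does not cross 180°.
Leg 3: +28.7° → +58.7°, shortest Δλ = 30.0° (east) — does not cross 180°.
Leg 4: +58.7° → -150.9°, shortest Δλ = 150.4° (east) — crosses 180°.
Leg 5: -150.9° → +53.8°, shortest Δλ = -155.3° (west) — crosses 180°.
Leg 6: +53.8° → +2.1°, shortest Δλ = -51.7° (west) — does not cross 180°.
Total crossings: 2.

2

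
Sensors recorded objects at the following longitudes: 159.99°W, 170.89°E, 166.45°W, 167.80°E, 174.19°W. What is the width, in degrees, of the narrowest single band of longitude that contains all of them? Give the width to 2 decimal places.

32.21°

Sort the longitudes: -174.19°, -166.45°, -159.99°, +167.80°, +170.89°.
Eastward gaps between consecutive values (wrapping around): 7.74°, 6.46°, 327.79°, 3.09°, 14.92°.
Largest gap = 327.79° ⇒ minimal covering band is its complement: 360° − 327.79° = 32.21°.
Band runs from +167.80° eastward to -159.99°, crossing the antimeridian.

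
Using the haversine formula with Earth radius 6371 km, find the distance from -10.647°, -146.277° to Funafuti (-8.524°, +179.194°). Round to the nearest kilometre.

3791 km

Δλ = 179.194 − -146.277 = 325.471°; wrapped into (−180°, 180°]: -34.529°.
Δφ = -8.524 − -10.647 = 2.123°.
a = sin²(Δφ/2) + cos φ₁ · cos φ₂ · sin²(Δλ/2) = 0.085951.
c = 2·atan2(√a, √(1−a)) = 0.59509 rad → d = 6371·c ≈ 3791.32 km.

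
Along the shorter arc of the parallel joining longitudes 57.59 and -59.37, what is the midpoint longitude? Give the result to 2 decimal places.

Signed shortest Δλ from +57.59° to -59.37° is -116.96°.
Midpoint longitude = +57.59° + (-116.96°)/2 = +57.59° − 58.48° = -0.89°.

-0.89°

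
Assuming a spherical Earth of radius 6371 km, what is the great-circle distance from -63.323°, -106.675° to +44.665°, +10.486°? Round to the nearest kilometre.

15646 km

Δλ = 10.486 − -106.675 = 117.161°.
Δφ = 44.665 − -63.323 = 107.988°.
a = sin²(Δφ/2) + cos φ₁ · cos φ₂ · sin²(Δλ/2) = 0.886948.
c = 2·atan2(√a, √(1−a)) = 2.45577 rad → d = 6371·c ≈ 15645.68 km.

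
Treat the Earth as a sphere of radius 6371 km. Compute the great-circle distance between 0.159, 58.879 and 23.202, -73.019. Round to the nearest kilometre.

Δλ = -73.019 − 58.879 = -131.898°.
Δφ = 23.202 − 0.159 = 23.043°.
a = sin²(Δφ/2) + cos φ₁ · cos φ₂ · sin²(Δλ/2) = 0.806350.
c = 2·atan2(√a, √(1−a)) = 2.23027 rad → d = 6371·c ≈ 14209.04 km.

14209 km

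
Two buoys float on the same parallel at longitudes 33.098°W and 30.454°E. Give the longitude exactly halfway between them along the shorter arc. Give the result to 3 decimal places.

1.322°W

Signed shortest Δλ from -33.098° to +30.454° is +63.552°.
Midpoint longitude = -33.098° + (+63.552°)/2 = -33.098° + 31.776° = -1.322°.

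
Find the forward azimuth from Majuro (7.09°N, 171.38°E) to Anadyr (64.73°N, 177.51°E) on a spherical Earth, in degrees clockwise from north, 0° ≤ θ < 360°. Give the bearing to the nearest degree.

3°

Δλ = 177.51 − 171.38 = 6.13°.
θ = atan2( sin Δλ · cos φ₂ , cos φ₁ · sin φ₂ − sin φ₁ · cos φ₂ · cos Δλ )
  = atan2(0.04558, 0.84500) = 3.088° → normalised to [0°, 360°): 3.088°.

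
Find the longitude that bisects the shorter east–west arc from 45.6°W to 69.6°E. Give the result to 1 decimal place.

Signed shortest Δλ from -45.6° to +69.6° is +115.2°.
Midpoint longitude = -45.6° + (+115.2°)/2 = -45.6° + 57.6° = +12.0°.

12.0°E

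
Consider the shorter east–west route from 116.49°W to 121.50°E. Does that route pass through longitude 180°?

Yes

Naïve |121.50 − -116.49| = 237.99° > 180°, so the shorter arc goes the other way round — across 180°.
Signed shortest Δλ = ((121.50 − -116.49 + 180) mod 360) − 180 = -122.01°.
Going west by 122.01° from -116.49° passes through 180° before reaching +121.50°.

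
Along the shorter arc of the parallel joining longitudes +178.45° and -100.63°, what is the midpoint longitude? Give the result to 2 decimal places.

Signed shortest Δλ from +178.45° to -100.63° is +80.92°.
Midpoint longitude = +178.45° + (+80.92°)/2 = +178.45° + 40.46° = +218.91°.
Normalise into (−180°, 180°]: -141.09°.
(The naïve average (+178.45 + -100.63)/2 = 38.91° is on the wrong side of the globe.)

-141.09°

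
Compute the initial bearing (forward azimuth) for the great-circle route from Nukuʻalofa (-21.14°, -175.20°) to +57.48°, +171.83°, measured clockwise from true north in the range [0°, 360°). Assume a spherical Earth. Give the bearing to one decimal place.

352.9°

Δλ = 171.83 − -175.20 = 347.03°; wrapped into (−180°, 180°]: -12.97°.
θ = atan2( sin Δλ · cos φ₂ , cos φ₁ · sin φ₂ − sin φ₁ · cos φ₂ · cos Δλ )
  = atan2(-0.12066, 0.97539) = -7.052° → normalised to [0°, 360°): 352.948°.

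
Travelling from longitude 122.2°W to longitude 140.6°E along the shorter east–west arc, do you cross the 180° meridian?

Yes

Naïve |140.6 − -122.2| = 262.8° > 180°, so the shorter arc goes the other way round — across 180°.
Signed shortest Δλ = ((140.6 − -122.2 + 180) mod 360) − 180 = -97.2°.
Going west by 97.2° from -122.2° passes through 180° before reaching +140.6°.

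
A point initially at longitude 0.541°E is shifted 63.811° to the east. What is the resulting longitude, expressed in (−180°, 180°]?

64.352°E

Start at +0.541°; shift +63.811° → +64.352°.
+64.352° already lies in (−180°, 180°].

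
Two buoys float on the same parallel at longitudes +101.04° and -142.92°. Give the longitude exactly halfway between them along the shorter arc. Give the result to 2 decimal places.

Signed shortest Δλ from +101.04° to -142.92° is +116.04°.
Midpoint longitude = +101.04° + (+116.04°)/2 = +101.04° + 58.02° = +159.06°.
(The naïve average (+101.04 + -142.92)/2 = -20.94° is on the wrong side of the globe.)

+159.06°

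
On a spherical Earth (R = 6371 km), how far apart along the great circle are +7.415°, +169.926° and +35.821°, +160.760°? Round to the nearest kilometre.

Δλ = 160.760 − 169.926 = -9.166°.
Δφ = 35.821 − 7.415 = 28.406°.
a = sin²(Δφ/2) + cos φ₁ · cos φ₂ · sin²(Δλ/2) = 0.065334.
c = 2·atan2(√a, √(1−a)) = 0.51695 rad → d = 6371·c ≈ 3293.48 km.

3293 km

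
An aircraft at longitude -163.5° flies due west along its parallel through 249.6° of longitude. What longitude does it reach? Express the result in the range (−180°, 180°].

-53.1°

Start at -163.5°; shift −249.6° → -413.1°.
-413.1° lies outside (−180°, 180°]; add 360° → -53.1°.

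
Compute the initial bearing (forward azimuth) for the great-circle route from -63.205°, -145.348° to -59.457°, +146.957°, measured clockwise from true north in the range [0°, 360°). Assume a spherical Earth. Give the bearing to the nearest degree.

245°

Δλ = 146.957 − -145.348 = 292.305°; wrapped into (−180°, 180°]: -67.695°.
θ = atan2( sin Δλ · cos φ₂ , cos φ₁ · sin φ₂ − sin φ₁ · cos φ₂ · cos Δλ )
  = atan2(-0.47016, -0.21609) = -114.683° → normalised to [0°, 360°): 245.317°.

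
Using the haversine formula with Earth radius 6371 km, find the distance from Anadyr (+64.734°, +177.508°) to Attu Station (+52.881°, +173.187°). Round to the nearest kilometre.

1341 km

Δλ = 173.187 − 177.508 = -4.321°.
Δφ = 52.881 − 64.734 = -11.853°.
a = sin²(Δφ/2) + cos φ₁ · cos φ₂ · sin²(Δλ/2) = 0.011027.
c = 2·atan2(√a, √(1−a)) = 0.21041 rad → d = 6371·c ≈ 1340.51 km.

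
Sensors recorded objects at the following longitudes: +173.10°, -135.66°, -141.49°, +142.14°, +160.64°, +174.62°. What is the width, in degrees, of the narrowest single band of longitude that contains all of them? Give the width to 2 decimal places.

Sort the longitudes: -141.49°, -135.66°, +142.14°, +160.64°, +173.10°, +174.62°.
Eastward gaps between consecutive values (wrapping around): 5.83°, 277.80°, 18.50°, 12.46°, 1.52°, 43.89°.
Largest gap = 277.80° ⇒ minimal covering band is its complement: 360° − 277.80° = 82.20°.
Band runs from +142.14° eastward to -135.66°, crossing the antimeridian.

82.20°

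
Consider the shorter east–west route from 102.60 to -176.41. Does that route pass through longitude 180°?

Naïve |-176.41 − 102.60| = 279.01° > 180°, so the shorter arc goes the other way round — across 180°.
Signed shortest Δλ = ((-176.41 − 102.60 + 180) mod 360) − 180 = 80.99°.
Going east by 80.99° from +102.60° passes through 180° before reaching -176.41°.

Yes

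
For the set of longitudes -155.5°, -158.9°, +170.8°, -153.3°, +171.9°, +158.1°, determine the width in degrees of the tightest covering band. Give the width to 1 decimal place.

48.6°

Sort the longitudes: -158.9°, -155.5°, -153.3°, +158.1°, +170.8°, +171.9°.
Eastward gaps between consecutive values (wrapping around): 3.4°, 2.2°, 311.4°, 12.7°, 1.1°, 29.2°.
Largest gap = 311.4° ⇒ minimal covering band is its complement: 360° − 311.4° = 48.6°.
Band runs from +158.1° eastward to -153.3°, crossing the antimeridian.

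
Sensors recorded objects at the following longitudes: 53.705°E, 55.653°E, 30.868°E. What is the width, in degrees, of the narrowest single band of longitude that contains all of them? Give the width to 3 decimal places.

24.785°

Sort the longitudes: +30.868°, +53.705°, +55.653°.
Eastward gaps between consecutive values (wrapping around): 22.837°, 1.948°, 335.215°.
Largest gap = 335.215° ⇒ minimal covering band is its complement: 360° − 335.215° = 24.785°.
Band runs from +30.868° eastward to +55.653°.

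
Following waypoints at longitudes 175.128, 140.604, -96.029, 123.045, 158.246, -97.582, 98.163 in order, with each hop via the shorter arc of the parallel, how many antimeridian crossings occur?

4

Leg 1: +175.128° → +140.604°, shortest Δλ = -34.524° (west) — does not cross 180°.
Leg 2: +140.604° → -96.029°, shortest Δλ = 123.367° (east) — crosses 180°.
Leg 3: -96.029° → +123.045°, shortest Δλ = -140.926° (west) — crosses 180°.
Leg 4: +123.045° → +158.246°, shortest Δλ = 35.201° (east) — does not cross 180°.
Leg 5: +158.246° → -97.582°, shortest Δλ = 104.172° (east) — crosses 180°.
Leg 6: -97.582° → +98.163°, shortest Δλ = -164.255° (west) — crosses 180°.
Total crossings: 4.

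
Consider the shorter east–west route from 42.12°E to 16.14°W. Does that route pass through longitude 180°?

No

Signed shortest Δλ = ((-16.14 − 42.12 + 180) mod 360) − 180 = -58.26°.
Going west by 58.26° from +42.12° reaches -16.14° without touching 180°.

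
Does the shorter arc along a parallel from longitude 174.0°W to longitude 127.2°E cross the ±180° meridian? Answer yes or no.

Naïve |127.2 − -174.0| = 301.2° > 180°, so the shorter arc goes the other way round — across 180°.
Signed shortest Δλ = ((127.2 − -174.0 + 180) mod 360) − 180 = -58.8°.
Going west by 58.8° from -174.0° passes through 180° before reaching +127.2°.

Yes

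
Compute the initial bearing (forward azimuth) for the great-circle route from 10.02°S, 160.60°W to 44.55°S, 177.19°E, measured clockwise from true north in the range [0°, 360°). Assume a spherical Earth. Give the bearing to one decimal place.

Δλ = 177.19 − -160.60 = 337.79°; wrapped into (−180°, 180°]: -22.21°.
θ = atan2( sin Δλ · cos φ₂ , cos φ₁ · sin φ₂ − sin φ₁ · cos φ₂ · cos Δλ )
  = atan2(-0.26938, -0.57604) = -154.937° → normalised to [0°, 360°): 205.063°.

205.1°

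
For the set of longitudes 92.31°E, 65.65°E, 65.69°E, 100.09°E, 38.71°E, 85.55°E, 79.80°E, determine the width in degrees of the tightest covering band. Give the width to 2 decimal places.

Sort the longitudes: +38.71°, +65.65°, +65.69°, +79.80°, +85.55°, +92.31°, +100.09°.
Eastward gaps between consecutive values (wrapping around): 26.94°, 0.04°, 14.11°, 5.75°, 6.76°, 7.78°, 298.62°.
Largest gap = 298.62° ⇒ minimal covering band is its complement: 360° − 298.62° = 61.38°.
Band runs from +38.71° eastward to +100.09°.

61.38°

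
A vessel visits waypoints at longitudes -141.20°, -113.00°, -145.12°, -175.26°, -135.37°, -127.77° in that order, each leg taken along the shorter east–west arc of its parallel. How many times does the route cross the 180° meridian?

0

Leg 1: -141.20° → -113.00°, shortest Δλ = 28.2° (east) — does not cross 180°.
Leg 2: -113.00° → -145.12°, shortest Δλ = -32.12° (west) — does not cross 180°.
Leg 3: -145.12° → -175.26°, shortest Δλ = -30.14° (west) — does not cross 180°.
Leg 4: -175.26° → -135.37°, shortest Δλ = 39.89° (east) — does not cross 180°.
Leg 5: -135.37° → -127.77°, shortest Δλ = 7.6° (east) — does not cross 180°.
Total crossings: 0.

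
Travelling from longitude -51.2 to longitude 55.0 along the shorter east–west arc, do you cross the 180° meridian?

No

Signed shortest Δλ = ((55.0 − -51.2 + 180) mod 360) − 180 = 106.2°.
Going east by 106.2° from -51.2° reaches +55.0° without touching 180°.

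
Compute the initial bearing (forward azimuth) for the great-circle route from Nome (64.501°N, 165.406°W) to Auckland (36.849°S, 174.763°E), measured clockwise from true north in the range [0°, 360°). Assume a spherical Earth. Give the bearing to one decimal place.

Δλ = 174.763 − -165.406 = 340.169°; wrapped into (−180°, 180°]: -19.831°.
θ = atan2( sin Δλ · cos φ₂ , cos φ₁ · sin φ₂ − sin φ₁ · cos φ₂ · cos Δλ )
  = atan2(-0.27147, -0.93761) = -163.852° → normalised to [0°, 360°): 196.148°.

196.1°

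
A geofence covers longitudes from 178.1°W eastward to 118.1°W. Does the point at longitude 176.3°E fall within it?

Band width going east from -178.1° to -118.1°: ((-118.1 − -178.1) mod 360) = 60.0°.
Offset of +176.3° east of the west edge: ((176.3 − -178.1) mod 360) = 354.4°.
354.4° > 60.0° ⇒ outside.

No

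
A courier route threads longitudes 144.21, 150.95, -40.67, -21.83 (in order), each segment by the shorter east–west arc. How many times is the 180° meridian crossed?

1

Leg 1: +144.21° → +150.95°, shortest Δλ = 6.74° (east) — does not cross 180°.
Leg 2: +150.95° → -40.67°, shortest Δλ = 168.38° (east) — crosses 180°.
Leg 3: -40.67° → -21.83°, shortest Δλ = 18.84° (east) — does not cross 180°.
Total crossings: 1.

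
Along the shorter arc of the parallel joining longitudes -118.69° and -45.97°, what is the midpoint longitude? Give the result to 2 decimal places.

Signed shortest Δλ from -118.69° to -45.97° is +72.72°.
Midpoint longitude = -118.69° + (+72.72°)/2 = -118.69° + 36.36° = -82.33°.

-82.33°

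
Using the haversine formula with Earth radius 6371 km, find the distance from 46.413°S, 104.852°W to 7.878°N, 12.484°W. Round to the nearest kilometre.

10822 km

Δλ = -12.484 − -104.852 = 92.368°.
Δφ = 7.878 − -46.413 = 54.291°.
a = sin²(Δφ/2) + cos φ₁ · cos φ₂ · sin²(Δλ/2) = 0.563749.
c = 2·atan2(√a, √(1−a)) = 1.69864 rad → d = 6371·c ≈ 10822.05 km.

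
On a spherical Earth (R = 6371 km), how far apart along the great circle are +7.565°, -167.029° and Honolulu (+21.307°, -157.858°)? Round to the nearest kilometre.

Δλ = -157.858 − -167.029 = 9.171°.
Δφ = 21.307 − 7.565 = 13.742°.
a = sin²(Δφ/2) + cos φ₁ · cos φ₂ · sin²(Δλ/2) = 0.020215.
c = 2·atan2(√a, √(1−a)) = 0.28533 rad → d = 6371·c ≈ 1817.82 km.

1818 km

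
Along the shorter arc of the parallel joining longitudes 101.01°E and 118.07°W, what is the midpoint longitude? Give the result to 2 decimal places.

171.47°E

Signed shortest Δλ from +101.01° to -118.07° is +140.92°.
Midpoint longitude = +101.01° + (+140.92°)/2 = +101.01° + 70.46° = +171.47°.
(The naïve average (+101.01 + -118.07)/2 = -8.53° is on the wrong side of the globe.)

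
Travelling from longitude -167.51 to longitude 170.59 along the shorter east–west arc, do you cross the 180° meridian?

Naïve |170.59 − -167.51| = 338.1° > 180°, so the shorter arc goes the other way round — across 180°.
Signed shortest Δλ = ((170.59 − -167.51 + 180) mod 360) − 180 = -21.9°.
Going west by 21.9° from -167.51° passes through 180° before reaching +170.59°.

Yes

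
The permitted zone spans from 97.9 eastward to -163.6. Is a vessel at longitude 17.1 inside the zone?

No

Band width going east from +97.9° to -163.6°: ((-163.6 − 97.9) mod 360) = 98.5°.
Offset of +17.1° east of the west edge: ((17.1 − 97.9) mod 360) = 279.2°.
279.2° > 98.5° ⇒ outside.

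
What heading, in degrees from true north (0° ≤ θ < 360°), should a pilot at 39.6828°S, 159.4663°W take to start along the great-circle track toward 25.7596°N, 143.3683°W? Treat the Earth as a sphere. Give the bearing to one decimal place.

Δλ = -143.3683 − -159.4663 = 16.0980°.
θ = atan2( sin Δλ · cos φ₂ , cos φ₁ · sin φ₂ − sin φ₁ · cos φ₂ · cos Δλ )
  = atan2(0.24973, 0.88699) = 15.724° → normalised to [0°, 360°): 15.724°.

15.7°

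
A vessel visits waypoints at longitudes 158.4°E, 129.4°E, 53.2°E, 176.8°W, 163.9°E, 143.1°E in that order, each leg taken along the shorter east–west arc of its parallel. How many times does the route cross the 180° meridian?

2

Leg 1: +158.4° → +129.4°, shortest Δλ = -29.0° (west) — does not cross 180°.
Leg 2: +129.4° → +53.2°, shortest Δλ = -76.2° (west) — does not cross 180°.
Leg 3: +53.2° → -176.8°, shortest Δλ = 130.0° (east) — crosses 180°.
Leg 4: -176.8° → +163.9°, shortest Δλ = -19.3° (west) — crosses 180°.
Leg 5: +163.9° → +143.1°, shortest Δλ = -20.8° (west) — does not cross 180°.
Total crossings: 2.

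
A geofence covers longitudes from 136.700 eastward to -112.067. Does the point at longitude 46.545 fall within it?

No

Band width going east from +136.700° to -112.067°: ((-112.067 − 136.700) mod 360) = 111.233°.
Offset of +46.545° east of the west edge: ((46.545 − 136.700) mod 360) = 269.845°.
269.845° > 111.233° ⇒ outside.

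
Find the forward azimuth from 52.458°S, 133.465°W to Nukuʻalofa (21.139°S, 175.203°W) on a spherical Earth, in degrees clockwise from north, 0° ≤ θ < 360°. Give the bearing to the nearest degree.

Δλ = -175.203 − -133.465 = -41.738°.
θ = atan2( sin Δλ · cos φ₂ , cos φ₁ · sin φ₂ − sin φ₁ · cos φ₂ · cos Δλ )
  = atan2(-0.62093, 0.33210) = -61.860° → normalised to [0°, 360°): 298.140°.

298°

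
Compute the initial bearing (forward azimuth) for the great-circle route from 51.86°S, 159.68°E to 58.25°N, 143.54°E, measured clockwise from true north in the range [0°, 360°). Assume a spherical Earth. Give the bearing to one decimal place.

Δλ = 143.54 − 159.68 = -16.14°.
θ = atan2( sin Δλ · cos φ₂ , cos φ₁ · sin φ₂ − sin φ₁ · cos φ₂ · cos Δλ )
  = atan2(-0.14628, 0.92272) = -9.008° → normalised to [0°, 360°): 350.992°.

351.0°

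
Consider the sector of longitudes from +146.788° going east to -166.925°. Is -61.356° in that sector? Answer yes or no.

Band width going east from +146.788° to -166.925°: ((-166.925 − 146.788) mod 360) = 46.287°.
Offset of -61.356° east of the west edge: ((-61.356 − 146.788) mod 360) = 151.856°.
151.856° > 46.287° ⇒ outside.

No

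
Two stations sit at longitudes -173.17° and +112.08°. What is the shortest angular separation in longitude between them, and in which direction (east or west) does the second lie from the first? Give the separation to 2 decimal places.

Raw difference: 112.08 − -173.17 = 285.25°.
Normalise into (−180°, 180°]: 285.25° − 360° = -74.75°.
Negative ⇒ the second point lies to the west; separation 74.75°.

74.75° west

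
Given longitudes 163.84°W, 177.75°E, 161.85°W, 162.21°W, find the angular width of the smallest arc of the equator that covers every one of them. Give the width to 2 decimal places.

Sort the longitudes: -163.84°, -162.21°, -161.85°, +177.75°.
Eastward gaps between consecutive values (wrapping around): 1.63°, 0.36°, 339.60°, 18.41°.
Largest gap = 339.60° ⇒ minimal covering band is its complement: 360° − 339.60° = 20.40°.
Band runs from +177.75° eastward to -161.85°, crossing the antimeridian.

20.40°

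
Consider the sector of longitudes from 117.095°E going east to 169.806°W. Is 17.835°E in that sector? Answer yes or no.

No

Band width going east from +117.095° to -169.806°: ((-169.806 − 117.095) mod 360) = 73.099°.
Offset of +17.835° east of the west edge: ((17.835 − 117.095) mod 360) = 260.740°.
260.740° > 73.099° ⇒ outside.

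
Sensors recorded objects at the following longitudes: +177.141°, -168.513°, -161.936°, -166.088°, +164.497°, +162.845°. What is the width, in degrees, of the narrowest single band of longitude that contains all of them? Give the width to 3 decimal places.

Sort the longitudes: -168.513°, -166.088°, -161.936°, +162.845°, +164.497°, +177.141°.
Eastward gaps between consecutive values (wrapping around): 2.425°, 4.152°, 324.781°, 1.652°, 12.644°, 14.346°.
Largest gap = 324.781° ⇒ minimal covering band is its complement: 360° − 324.781° = 35.219°.
Band runs from +162.845° eastward to -161.936°, crossing the antimeridian.

35.219°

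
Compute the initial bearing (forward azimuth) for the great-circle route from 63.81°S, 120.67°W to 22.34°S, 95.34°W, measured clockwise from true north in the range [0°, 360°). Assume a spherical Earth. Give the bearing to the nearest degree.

Δλ = -95.34 − -120.67 = 25.33°.
θ = atan2( sin Δλ · cos φ₂ , cos φ₁ · sin φ₂ − sin φ₁ · cos φ₂ · cos Δλ )
  = atan2(0.39572, 0.58243) = 34.193° → normalised to [0°, 360°): 34.193°.

34°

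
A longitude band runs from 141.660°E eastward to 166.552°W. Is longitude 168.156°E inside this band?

Yes

Band width going east from +141.660° to -166.552°: ((-166.552 − 141.660) mod 360) = 51.788°.
Offset of +168.156° east of the west edge: ((168.156 − 141.660) mod 360) = 26.496°.
26.496° ≤ 51.788° ⇒ inside.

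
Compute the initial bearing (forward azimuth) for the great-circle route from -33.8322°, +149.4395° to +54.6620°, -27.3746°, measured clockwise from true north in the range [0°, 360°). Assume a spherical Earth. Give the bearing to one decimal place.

Δλ = -27.3746 − 149.4395 = -176.8141°.
θ = atan2( sin Δλ · cos φ₂ , cos φ₁ · sin φ₂ − sin φ₁ · cos φ₂ · cos Δλ )
  = atan2(-0.03214, 0.35609) = -5.158° → normalised to [0°, 360°): 354.842°.

354.8°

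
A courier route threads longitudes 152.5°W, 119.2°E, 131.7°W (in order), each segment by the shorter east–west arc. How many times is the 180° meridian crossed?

2

Leg 1: -152.5° → +119.2°, shortest Δλ = -88.3° (west) — crosses 180°.
Leg 2: +119.2° → -131.7°, shortest Δλ = 109.1° (east) — crosses 180°.
Total crossings: 2.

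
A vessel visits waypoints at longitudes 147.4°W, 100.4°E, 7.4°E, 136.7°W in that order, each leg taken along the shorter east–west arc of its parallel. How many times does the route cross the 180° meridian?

Leg 1: -147.4° → +100.4°, shortest Δλ = -112.2° (west) — crosses 180°.
Leg 2: +100.4° → +7.4°, shortest Δλ = -93.0° (west) — does not cross 180°.
Leg 3: +7.4° → -136.7°, shortest Δλ = -144.1° (west) — does not cross 180°.
Total crossings: 1.

1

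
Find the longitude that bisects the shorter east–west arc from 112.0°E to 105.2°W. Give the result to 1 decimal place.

176.6°W

Signed shortest Δλ from +112.0° to -105.2° is +142.8°.
Midpoint longitude = +112.0° + (+142.8°)/2 = +112.0° + 71.4° = +183.4°.
Normalise into (−180°, 180°]: -176.6°.
(The naïve average (+112.0 + -105.2)/2 = 3.4° is on the wrong side of the globe.)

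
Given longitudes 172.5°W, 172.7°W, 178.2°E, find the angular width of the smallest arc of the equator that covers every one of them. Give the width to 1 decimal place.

9.3°

Sort the longitudes: -172.7°, -172.5°, +178.2°.
Eastward gaps between consecutive values (wrapping around): 0.2°, 350.7°, 9.1°.
Largest gap = 350.7° ⇒ minimal covering band is its complement: 360° − 350.7° = 9.3°.
Band runs from +178.2° eastward to -172.5°, crossing the antimeridian.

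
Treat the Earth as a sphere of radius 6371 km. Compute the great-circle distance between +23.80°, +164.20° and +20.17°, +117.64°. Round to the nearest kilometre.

4797 km

Δλ = 117.64 − 164.20 = -46.56°.
Δφ = 20.17 − 23.80 = -3.63°.
a = sin²(Δφ/2) + cos φ₁ · cos φ₂ · sin²(Δλ/2) = 0.135158.
c = 2·atan2(√a, √(1−a)) = 0.75294 rad → d = 6371·c ≈ 4796.95 km.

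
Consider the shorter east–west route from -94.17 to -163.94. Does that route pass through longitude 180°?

No

Signed shortest Δλ = ((-163.94 − -94.17 + 180) mod 360) − 180 = -69.77°.
Going west by 69.77° from -94.17° reaches -163.94° without touching 180°.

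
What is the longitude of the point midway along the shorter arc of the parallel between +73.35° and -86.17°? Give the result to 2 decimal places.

Signed shortest Δλ from +73.35° to -86.17° is -159.52°.
Midpoint longitude = +73.35° + (-159.52°)/2 = +73.35° − 79.76° = -6.41°.

-6.41°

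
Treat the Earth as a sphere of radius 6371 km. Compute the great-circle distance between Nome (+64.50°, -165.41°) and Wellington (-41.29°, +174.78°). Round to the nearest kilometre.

11890 km

Δλ = 174.78 − -165.41 = 340.19°; wrapped into (−180°, 180°]: -19.81°.
Δφ = -41.29 − 64.50 = -105.79°.
a = sin²(Δφ/2) + cos φ₁ · cos φ₂ · sin²(Δλ/2) = 0.645628.
c = 2·atan2(√a, √(1−a)) = 1.86633 rad → d = 6371·c ≈ 11890.42 km.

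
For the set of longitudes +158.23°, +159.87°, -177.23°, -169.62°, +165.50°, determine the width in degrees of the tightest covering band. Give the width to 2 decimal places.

Sort the longitudes: -177.23°, -169.62°, +158.23°, +159.87°, +165.50°.
Eastward gaps between consecutive values (wrapping around): 7.61°, 327.85°, 1.64°, 5.63°, 17.27°.
Largest gap = 327.85° ⇒ minimal covering band is its complement: 360° − 327.85° = 32.15°.
Band runs from +158.23° eastward to -169.62°, crossing the antimeridian.

32.15°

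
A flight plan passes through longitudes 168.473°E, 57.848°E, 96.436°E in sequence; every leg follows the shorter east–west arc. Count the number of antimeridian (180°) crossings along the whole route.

0

Leg 1: +168.473° → +57.848°, shortest Δλ = -110.625° (west) — does not cross 180°.
Leg 2: +57.848° → +96.436°, shortest Δλ = 38.588° (east) — does not cross 180°.
Total crossings: 0.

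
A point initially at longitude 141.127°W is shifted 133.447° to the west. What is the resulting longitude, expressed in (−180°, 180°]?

85.426°E

Start at -141.127°; shift −133.447° → -274.574°.
-274.574° lies outside (−180°, 180°]; add 360° → +85.426°.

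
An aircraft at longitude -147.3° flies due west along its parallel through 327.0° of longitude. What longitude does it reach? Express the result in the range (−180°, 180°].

Start at -147.3°; shift −327.0° → -474.3°.
-474.3° lies outside (−180°, 180°]; add 360° → -114.3°.

-114.3°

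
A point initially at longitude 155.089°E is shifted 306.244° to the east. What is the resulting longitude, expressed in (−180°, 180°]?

Start at +155.089°; shift +306.244° → +461.333°.
+461.333° lies outside (−180°, 180°]; subtract 360° → +101.333°.

101.333°E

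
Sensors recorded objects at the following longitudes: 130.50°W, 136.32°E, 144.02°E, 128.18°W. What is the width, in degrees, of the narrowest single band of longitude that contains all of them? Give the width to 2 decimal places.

Sort the longitudes: -130.50°, -128.18°, +136.32°, +144.02°.
Eastward gaps between consecutive values (wrapping around): 2.32°, 264.50°, 7.70°, 85.48°.
Largest gap = 264.50° ⇒ minimal covering band is its complement: 360° − 264.50° = 95.50°.
Band runs from +136.32° eastward to -128.18°, crossing the antimeridian.

95.50°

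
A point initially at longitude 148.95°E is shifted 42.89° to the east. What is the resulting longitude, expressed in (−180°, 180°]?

Start at +148.95°; shift +42.89° → +191.84°.
+191.84° lies outside (−180°, 180°]; subtract 360° → -168.16°.

168.16°W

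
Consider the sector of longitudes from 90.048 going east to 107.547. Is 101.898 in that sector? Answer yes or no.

Yes

Band width going east from +90.048° to +107.547°: ((107.547 − 90.048) mod 360) = 17.499°.
Offset of +101.898° east of the west edge: ((101.898 − 90.048) mod 360) = 11.850°.
11.850° ≤ 17.499° ⇒ inside.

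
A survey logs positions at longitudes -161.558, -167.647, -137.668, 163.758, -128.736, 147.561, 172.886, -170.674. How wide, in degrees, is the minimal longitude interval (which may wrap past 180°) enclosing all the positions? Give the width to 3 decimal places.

Sort the longitudes: -170.674°, -167.647°, -161.558°, -137.668°, -128.736°, +147.561°, +163.758°, +172.886°.
Eastward gaps between consecutive values (wrapping around): 3.027°, 6.089°, 23.890°, 8.932°, 276.297°, 16.197°, 9.128°, 16.440°.
Largest gap = 276.297° ⇒ minimal covering band is its complement: 360° − 276.297° = 83.703°.
Band runs from +147.561° eastward to -128.736°, crossing the antimeridian.

83.703°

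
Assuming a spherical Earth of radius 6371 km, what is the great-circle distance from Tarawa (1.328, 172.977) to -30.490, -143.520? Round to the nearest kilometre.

Δλ = -143.520 − 172.977 = -316.497°; wrapped into (−180°, 180°]: 43.503°.
Δφ = -30.490 − 1.328 = -31.818°.
a = sin²(Δφ/2) + cos φ₁ · cos φ₂ · sin²(Δλ/2) = 0.193445.
c = 2·atan2(√a, √(1−a)) = 0.91081 rad → d = 6371·c ≈ 5802.74 km.

5803 km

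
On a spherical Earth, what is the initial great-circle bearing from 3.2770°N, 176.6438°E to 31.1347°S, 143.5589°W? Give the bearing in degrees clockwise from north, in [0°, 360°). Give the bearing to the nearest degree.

135°

Δλ = -143.5589 − 176.6438 = -320.2027°; wrapped into (−180°, 180°]: 39.7973°.
θ = atan2( sin Δλ · cos φ₂ , cos φ₁ · sin φ₂ − sin φ₁ · cos φ₂ · cos Δλ )
  = atan2(0.54787, -0.55380) = 135.308° → normalised to [0°, 360°): 135.308°.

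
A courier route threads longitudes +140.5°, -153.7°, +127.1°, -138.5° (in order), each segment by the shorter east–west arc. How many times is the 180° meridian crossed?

Leg 1: +140.5° → -153.7°, shortest Δλ = 65.8° (east) — crosses 180°.
Leg 2: -153.7° → +127.1°, shortest Δλ = -79.2° (west) — crosses 180°.
Leg 3: +127.1° → -138.5°, shortest Δλ = 94.4° (east) — crosses 180°.
Total crossings: 3.

3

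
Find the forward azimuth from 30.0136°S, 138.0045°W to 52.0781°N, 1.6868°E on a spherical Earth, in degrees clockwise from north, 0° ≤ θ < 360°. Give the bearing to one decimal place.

Δλ = 1.6868 − -138.0045 = 139.6913°.
θ = atan2( sin Δλ · cos φ₂ , cos φ₁ · sin φ₂ − sin φ₁ · cos φ₂ · cos Δλ )
  = atan2(0.39758, 0.44864) = 41.547° → normalised to [0°, 360°): 41.547°.

41.5°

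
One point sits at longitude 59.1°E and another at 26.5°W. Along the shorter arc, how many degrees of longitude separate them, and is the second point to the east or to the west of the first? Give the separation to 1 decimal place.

Raw difference: -26.5 − 59.1 = -85.6°.
Normalise into (−180°, 180°]: -85.6° stays -85.6°.
Negative ⇒ the second point lies to the west; separation 85.6°.

85.6° west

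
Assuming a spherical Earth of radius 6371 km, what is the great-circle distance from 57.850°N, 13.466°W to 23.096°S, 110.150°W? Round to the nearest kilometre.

Δλ = -110.150 − -13.466 = -96.684°.
Δφ = -23.096 − 57.850 = -80.946°.
a = sin²(Δφ/2) + cos φ₁ · cos φ₂ · sin²(Δλ/2) = 0.694547.
c = 2·atan2(√a, √(1−a)) = 1.97044 rad → d = 6371·c ≈ 12553.70 km.

12554 km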